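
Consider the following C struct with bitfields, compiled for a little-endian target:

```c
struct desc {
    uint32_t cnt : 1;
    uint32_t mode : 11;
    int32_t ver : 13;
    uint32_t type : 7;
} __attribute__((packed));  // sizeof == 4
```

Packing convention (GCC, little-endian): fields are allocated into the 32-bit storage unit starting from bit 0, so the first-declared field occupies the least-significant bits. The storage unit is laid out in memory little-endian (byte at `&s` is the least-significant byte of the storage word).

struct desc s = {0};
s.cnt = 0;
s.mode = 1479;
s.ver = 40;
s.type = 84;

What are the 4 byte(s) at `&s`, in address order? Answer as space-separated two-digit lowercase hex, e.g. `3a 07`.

[0+:1] cnt=0 & 0x1 = 0x0; word=0x00000000
[1+:11] mode=1479 & 0x7ff = 0x5c7; word=0x00000b8e
[12+:13] ver=40 & 0x1fff = 0x28; word=0x00028b8e
[25+:7] type=84 & 0x7f = 0x54; word=0xa8028b8e
word = 0xa8028b8e → little-endian bytes:
  [0]=0x8e  [1]=0x8b  [2]=0x02  [3]=0xa8

8e 8b 02 a8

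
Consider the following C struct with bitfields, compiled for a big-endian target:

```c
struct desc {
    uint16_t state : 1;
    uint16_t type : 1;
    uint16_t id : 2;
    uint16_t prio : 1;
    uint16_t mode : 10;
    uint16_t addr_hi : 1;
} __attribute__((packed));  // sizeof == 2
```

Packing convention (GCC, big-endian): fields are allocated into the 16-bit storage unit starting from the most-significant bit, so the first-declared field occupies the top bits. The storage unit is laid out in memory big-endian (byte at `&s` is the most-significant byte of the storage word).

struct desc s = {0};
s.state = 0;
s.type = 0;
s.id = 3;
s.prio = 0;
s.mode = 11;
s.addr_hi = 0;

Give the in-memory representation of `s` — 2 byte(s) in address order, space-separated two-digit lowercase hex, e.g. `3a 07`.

30 16

[15+:1] state=0 & 0x1 = 0x0; word=0x0000
[14+:1] type=0 & 0x1 = 0x0; word=0x0000
[12+:2] id=3 & 0x3 = 0x3; word=0x3000
[11+:1] prio=0 & 0x1 = 0x0; word=0x3000
[1+:10] mode=11 & 0x3ff = 0xb; word=0x3016
[0+:1] addr_hi=0 & 0x1 = 0x0; word=0x3016
word = 0x3016 → big-endian bytes:
  [0]=0x30  [1]=0x16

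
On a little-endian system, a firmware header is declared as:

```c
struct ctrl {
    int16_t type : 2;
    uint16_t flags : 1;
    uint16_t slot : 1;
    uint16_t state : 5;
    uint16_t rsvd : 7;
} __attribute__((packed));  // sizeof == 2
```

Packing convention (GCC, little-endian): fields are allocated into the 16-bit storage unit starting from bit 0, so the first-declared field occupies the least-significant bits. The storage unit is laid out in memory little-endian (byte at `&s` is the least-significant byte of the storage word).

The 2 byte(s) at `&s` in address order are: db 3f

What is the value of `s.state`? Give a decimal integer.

[0]=0xdb [1]=0x3f (little-endian) → word 0x3fdb
type [0+:2] = (word>>0) & 0x3 = 3
flags [2+:1] = (word>>2) & 0x1 = 0
slot [3+:1] = (word>>3) & 0x1 = 1
state [4+:5] = (word>>4) & 0x1f = 29  ←
rsvd [9+:7] = (word>>9) & 0x7f = 31

29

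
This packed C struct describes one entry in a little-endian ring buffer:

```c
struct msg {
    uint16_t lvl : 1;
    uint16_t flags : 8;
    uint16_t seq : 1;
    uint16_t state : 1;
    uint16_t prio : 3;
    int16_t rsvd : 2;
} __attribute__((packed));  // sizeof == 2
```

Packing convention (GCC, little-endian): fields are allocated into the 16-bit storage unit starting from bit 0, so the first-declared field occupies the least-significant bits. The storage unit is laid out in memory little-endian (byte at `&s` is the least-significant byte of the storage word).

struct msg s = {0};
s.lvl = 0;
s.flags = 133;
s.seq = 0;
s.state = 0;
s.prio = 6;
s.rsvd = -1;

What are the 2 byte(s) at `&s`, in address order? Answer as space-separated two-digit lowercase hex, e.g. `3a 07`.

0a f1

lvl:1 = 0 → 0x0 << 0 → word 0x0000
flags:8 = 133 → 0x85 << 1 → word 0x010a
seq:1 = 0 → 0x0 << 9 → word 0x010a
state:1 = 0 → 0x0 << 10 → word 0x010a
prio:3 = 6 → 0x6 << 11 → word 0x310a
rsvd:2 = -1 → 0x3 << 14 → word 0xf10a
word = 0xf10a → little-endian bytes:
  [0]=0x0a  [1]=0xf1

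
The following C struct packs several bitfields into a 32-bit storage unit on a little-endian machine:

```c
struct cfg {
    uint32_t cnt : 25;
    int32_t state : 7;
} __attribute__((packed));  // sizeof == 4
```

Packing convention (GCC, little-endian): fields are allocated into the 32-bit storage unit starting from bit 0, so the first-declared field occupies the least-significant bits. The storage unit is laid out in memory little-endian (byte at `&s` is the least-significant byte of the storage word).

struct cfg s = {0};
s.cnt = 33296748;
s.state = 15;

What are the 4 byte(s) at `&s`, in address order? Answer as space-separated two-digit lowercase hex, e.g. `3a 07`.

6c 11 fc 1f

cnt:25 = 33296748 → 0x1fc116c << 0 → word 0x01fc116c
state:7 = 15 → 0xf << 25 → word 0x1ffc116c
word = 0x1ffc116c → little-endian bytes:
  [0]=0x6c  [1]=0x11  [2]=0xfc  [3]=0x1f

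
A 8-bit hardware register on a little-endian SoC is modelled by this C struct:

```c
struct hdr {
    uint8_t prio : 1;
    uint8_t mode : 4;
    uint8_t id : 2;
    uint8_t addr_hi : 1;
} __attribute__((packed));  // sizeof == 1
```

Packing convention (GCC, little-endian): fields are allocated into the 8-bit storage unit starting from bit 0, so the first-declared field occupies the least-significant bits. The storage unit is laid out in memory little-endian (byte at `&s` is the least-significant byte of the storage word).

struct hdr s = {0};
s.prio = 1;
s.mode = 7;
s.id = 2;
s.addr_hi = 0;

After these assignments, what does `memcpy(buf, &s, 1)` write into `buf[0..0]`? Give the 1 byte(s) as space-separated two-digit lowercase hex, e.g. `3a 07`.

[0+:1] prio=1 & 0x1 = 0x1; word=0x01
[1+:4] mode=7 & 0xf = 0x7; word=0x0f
[5+:2] id=2 & 0x3 = 0x2; word=0x4f
[7+:1] addr_hi=0 & 0x1 = 0x0; word=0x4f
word = 0x4f → little-endian bytes:
  [0]=0x4f

4f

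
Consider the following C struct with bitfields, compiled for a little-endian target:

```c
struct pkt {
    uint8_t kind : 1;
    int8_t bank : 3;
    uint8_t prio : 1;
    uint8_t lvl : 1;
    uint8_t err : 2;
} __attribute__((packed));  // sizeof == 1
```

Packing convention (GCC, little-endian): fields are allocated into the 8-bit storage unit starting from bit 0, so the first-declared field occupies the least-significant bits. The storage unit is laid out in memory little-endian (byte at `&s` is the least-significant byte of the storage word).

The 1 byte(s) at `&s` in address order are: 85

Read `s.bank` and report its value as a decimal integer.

2

[0]=0x85 (little-endian) → word 0x85
kind:1 @ bit 0 → (0x85>>0)&0x1 = 0x1
bank:3 @ bit 1 → (0x85>>1)&0x7 = 0x2  ←
prio:1 @ bit 4 → (0x85>>4)&0x1 = 0x0
lvl:1 @ bit 5 → (0x85>>5)&0x1 = 0x0
err:2 @ bit 6 → (0x85>>6)&0x3 = 0x2
bank signed 3b, MSB=0: value = 2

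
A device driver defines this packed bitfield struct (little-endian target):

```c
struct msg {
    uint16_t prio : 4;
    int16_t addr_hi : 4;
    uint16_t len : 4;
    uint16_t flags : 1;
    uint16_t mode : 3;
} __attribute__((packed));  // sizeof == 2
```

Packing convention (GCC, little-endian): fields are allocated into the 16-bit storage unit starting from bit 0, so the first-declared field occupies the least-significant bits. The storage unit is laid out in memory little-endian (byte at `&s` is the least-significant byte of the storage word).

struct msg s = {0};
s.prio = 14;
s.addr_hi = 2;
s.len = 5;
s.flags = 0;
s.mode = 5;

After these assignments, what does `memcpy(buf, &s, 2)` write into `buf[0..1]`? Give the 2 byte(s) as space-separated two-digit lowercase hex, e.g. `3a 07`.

2e a5

[0+:4] prio=14 & 0xf = 0xe; word=0x000e
[4+:4] addr_hi=2 & 0xf = 0x2; word=0x002e
[8+:4] len=5 & 0xf = 0x5; word=0x052e
[12+:1] flags=0 & 0x1 = 0x0; word=0x052e
[13+:3] mode=5 & 0x7 = 0x5; word=0xa52e
word = 0xa52e → little-endian bytes:
  [0]=0x2e  [1]=0xa5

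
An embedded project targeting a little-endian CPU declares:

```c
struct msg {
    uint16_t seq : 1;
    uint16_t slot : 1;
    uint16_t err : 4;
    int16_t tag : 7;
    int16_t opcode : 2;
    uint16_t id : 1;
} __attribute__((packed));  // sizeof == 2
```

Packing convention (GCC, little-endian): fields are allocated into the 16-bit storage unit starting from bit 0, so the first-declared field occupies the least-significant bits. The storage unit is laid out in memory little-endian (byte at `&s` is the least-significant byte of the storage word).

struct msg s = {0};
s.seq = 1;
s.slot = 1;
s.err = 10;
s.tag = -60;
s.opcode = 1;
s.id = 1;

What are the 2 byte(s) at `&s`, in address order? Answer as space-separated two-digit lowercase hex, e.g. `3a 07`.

2b b1

seq:1 = 1 → 0x1 << 0 → word 0x0001
slot:1 = 1 → 0x1 << 1 → word 0x0003
err:4 = 10 → 0xa << 2 → word 0x002b
tag:7 = -60 → 0x44 << 6 → word 0x112b
opcode:2 = 1 → 0x1 << 13 → word 0x312b
id:1 = 1 → 0x1 << 15 → word 0xb12b
word = 0xb12b → little-endian bytes:
  [0]=0x2b  [1]=0xb1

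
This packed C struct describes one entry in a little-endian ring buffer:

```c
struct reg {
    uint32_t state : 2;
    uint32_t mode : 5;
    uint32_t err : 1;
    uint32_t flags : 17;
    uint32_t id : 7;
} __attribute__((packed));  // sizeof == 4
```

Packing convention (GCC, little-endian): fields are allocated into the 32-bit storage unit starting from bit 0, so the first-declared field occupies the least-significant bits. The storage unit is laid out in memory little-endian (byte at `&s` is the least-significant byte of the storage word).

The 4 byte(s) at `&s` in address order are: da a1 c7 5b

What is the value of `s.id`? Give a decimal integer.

45

[0]=0xda [1]=0xa1 [2]=0xc7 [3]=0x5b (little-endian) → word 0x5bc7a1da
state [0+:2] = (word>>0) & 0x3 = 2
mode [2+:5] = (word>>2) & 0x1f = 22
err [7+:1] = (word>>7) & 0x1 = 1
flags [8+:17] = (word>>8) & 0x1ffff = 116641
id [25+:7] = (word>>25) & 0x7f = 45  ←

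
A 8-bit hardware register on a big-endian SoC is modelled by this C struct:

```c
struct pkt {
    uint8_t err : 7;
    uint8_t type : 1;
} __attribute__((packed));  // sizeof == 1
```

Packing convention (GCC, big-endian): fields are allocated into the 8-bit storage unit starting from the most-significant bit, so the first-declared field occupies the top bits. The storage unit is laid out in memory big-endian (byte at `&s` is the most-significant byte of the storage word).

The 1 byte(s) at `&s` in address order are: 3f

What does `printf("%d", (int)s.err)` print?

[0]=0x3f (big-endian) → word 0x3f
err [1+:7] = (word>>1) & 0x7f = 31  ←
type [0+:1] = (word>>0) & 0x1 = 1

31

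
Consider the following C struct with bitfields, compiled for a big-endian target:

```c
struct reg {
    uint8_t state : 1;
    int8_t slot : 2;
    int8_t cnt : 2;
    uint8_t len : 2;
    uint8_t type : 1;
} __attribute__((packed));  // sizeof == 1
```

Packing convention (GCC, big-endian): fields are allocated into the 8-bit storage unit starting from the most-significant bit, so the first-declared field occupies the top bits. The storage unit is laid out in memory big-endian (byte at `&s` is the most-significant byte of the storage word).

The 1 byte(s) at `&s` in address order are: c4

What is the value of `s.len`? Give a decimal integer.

2

[0]=0xc4 (big-endian) → word 0xc4
state:1 @ bit 7 → (0xc4>>7)&0x1 = 0x1
slot:2 @ bit 5 → (0xc4>>5)&0x3 = 0x2
cnt:2 @ bit 3 → (0xc4>>3)&0x3 = 0x0
len:2 @ bit 1 → (0xc4>>1)&0x3 = 0x2  ←
type:1 @ bit 0 → (0xc4>>0)&0x1 = 0x0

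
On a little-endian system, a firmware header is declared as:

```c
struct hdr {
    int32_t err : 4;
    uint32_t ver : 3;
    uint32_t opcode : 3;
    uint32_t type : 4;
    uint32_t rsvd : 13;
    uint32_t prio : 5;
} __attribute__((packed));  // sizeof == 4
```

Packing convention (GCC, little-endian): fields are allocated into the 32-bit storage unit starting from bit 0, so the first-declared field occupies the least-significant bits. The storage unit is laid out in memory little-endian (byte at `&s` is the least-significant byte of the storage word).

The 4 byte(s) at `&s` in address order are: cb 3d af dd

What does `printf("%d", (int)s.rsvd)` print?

[0]=0xcb [1]=0x3d [2]=0xaf [3]=0xdd (little-endian) → word 0xddaf3dcb
err:4 @ bit 0 → (0xddaf3dcb>>0)&0xf = 0xb
ver:3 @ bit 4 → (0xddaf3dcb>>4)&0x7 = 0x4
opcode:3 @ bit 7 → (0xddaf3dcb>>7)&0x7 = 0x3
type:4 @ bit 10 → (0xddaf3dcb>>10)&0xf = 0xf
rsvd:13 @ bit 14 → (0xddaf3dcb>>14)&0x1fff = 0x16bc  ←
prio:5 @ bit 27 → (0xddaf3dcb>>27)&0x1f = 0x1b

5820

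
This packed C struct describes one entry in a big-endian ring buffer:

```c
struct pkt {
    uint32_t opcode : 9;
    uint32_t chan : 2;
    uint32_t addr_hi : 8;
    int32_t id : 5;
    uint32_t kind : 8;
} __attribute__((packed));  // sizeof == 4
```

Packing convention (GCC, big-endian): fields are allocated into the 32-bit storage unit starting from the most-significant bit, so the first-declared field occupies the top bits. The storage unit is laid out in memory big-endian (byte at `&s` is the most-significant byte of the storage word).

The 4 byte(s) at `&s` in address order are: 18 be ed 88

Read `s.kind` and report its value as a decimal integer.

[0]=0x18 [1]=0xbe [2]=0xed [3]=0x88 (big-endian) → word 0x18beed88
opcode:9 @ bit 23 → (0x18beed88>>23)&0x1ff = 0x31
chan:2 @ bit 21 → (0x18beed88>>21)&0x3 = 0x1
addr_hi:8 @ bit 13 → (0x18beed88>>13)&0xff = 0xf7
id:5 @ bit 8 → (0x18beed88>>8)&0x1f = 0xd
kind:8 @ bit 0 → (0x18beed88>>0)&0xff = 0x88  ←

136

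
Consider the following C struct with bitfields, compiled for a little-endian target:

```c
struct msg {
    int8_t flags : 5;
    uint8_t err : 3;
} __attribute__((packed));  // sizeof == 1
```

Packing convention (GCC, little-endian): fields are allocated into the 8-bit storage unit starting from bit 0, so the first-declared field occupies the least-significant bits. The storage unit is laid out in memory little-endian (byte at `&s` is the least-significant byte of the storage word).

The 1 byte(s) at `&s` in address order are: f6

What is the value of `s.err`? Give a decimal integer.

7

[0]=0xf6 (little-endian) → word 0xf6
flags:5 @ bit 0 → (0xf6>>0)&0x1f = 0x16
err:3 @ bit 5 → (0xf6>>5)&0x7 = 0x7  ←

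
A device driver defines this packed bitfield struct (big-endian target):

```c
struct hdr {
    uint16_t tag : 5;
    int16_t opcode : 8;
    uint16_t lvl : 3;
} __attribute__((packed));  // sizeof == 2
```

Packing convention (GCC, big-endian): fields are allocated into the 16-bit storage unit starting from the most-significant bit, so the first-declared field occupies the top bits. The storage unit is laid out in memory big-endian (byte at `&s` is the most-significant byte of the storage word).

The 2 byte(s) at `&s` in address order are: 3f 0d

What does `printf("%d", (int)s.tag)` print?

[0]=0x3f [1]=0x0d (big-endian) → word 0x3f0d
tag:5 @ bit 11 → (0x3f0d>>11)&0x1f = 0x7  ←
opcode:8 @ bit 3 → (0x3f0d>>3)&0xff = 0xe1
lvl:3 @ bit 0 → (0x3f0d>>0)&0x7 = 0x5

7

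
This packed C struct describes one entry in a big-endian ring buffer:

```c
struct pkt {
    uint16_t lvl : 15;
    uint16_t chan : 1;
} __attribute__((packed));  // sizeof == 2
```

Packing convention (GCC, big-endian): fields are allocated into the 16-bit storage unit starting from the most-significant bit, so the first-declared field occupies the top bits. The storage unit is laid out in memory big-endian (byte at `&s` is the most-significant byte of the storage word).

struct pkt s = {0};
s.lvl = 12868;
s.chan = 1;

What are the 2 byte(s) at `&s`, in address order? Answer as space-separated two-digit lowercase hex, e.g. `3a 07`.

lvl:15 = 12868 → 0x3244 << 1 → word 0x6488
chan:1 = 1 → 0x1 << 0 → word 0x6489
word = 0x6489 → big-endian bytes:
  [0]=0x64  [1]=0x89

64 89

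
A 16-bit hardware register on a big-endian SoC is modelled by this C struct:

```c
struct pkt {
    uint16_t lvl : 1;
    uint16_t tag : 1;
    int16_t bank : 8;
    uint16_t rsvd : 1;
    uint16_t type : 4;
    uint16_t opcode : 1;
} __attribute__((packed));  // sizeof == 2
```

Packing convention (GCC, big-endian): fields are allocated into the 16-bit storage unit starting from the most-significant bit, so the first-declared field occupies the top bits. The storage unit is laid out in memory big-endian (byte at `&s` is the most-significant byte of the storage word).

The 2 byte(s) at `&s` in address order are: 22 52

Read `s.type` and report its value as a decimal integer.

9

[0]=0x22 [1]=0x52 (big-endian) → word 0x2252
lvl:1 @ bit 15 → (0x2252>>15)&0x1 = 0x0
tag:1 @ bit 14 → (0x2252>>14)&0x1 = 0x0
bank:8 @ bit 6 → (0x2252>>6)&0xff = 0x89
rsvd:1 @ bit 5 → (0x2252>>5)&0x1 = 0x0
type:4 @ bit 1 → (0x2252>>1)&0xf = 0x9  ←
opcode:1 @ bit 0 → (0x2252>>0)&0x1 = 0x0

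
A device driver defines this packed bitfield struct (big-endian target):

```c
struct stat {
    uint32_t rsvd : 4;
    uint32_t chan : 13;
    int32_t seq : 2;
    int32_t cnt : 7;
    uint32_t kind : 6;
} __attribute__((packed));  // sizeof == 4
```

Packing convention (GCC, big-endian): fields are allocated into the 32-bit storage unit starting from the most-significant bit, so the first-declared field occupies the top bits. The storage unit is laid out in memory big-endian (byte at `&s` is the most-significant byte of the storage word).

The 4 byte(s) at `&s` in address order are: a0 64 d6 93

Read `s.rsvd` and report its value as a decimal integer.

10

[0]=0xa0 [1]=0x64 [2]=0xd6 [3]=0x93 (big-endian) → word 0xa064d693
rsvd [28+:4] = (word>>28) & 0xf = 10  ←
chan [15+:13] = (word>>15) & 0x1fff = 201
seq [13+:2] = (word>>13) & 0x3 = 2
cnt [6+:7] = (word>>6) & 0x7f = 90
kind [0+:6] = (word>>0) & 0x3f = 19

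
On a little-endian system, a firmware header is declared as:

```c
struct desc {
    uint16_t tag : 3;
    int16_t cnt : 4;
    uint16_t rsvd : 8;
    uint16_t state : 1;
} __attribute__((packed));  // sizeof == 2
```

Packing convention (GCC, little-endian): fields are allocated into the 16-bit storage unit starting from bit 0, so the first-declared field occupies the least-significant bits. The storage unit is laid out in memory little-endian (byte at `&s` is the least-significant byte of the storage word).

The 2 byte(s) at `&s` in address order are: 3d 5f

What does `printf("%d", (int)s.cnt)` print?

[0]=0x3d [1]=0x5f (little-endian) → word 0x5f3d
tag:3 @ bit 0 → (0x5f3d>>0)&0x7 = 0x5
cnt:4 @ bit 3 → (0x5f3d>>3)&0xf = 0x7  ←
rsvd:8 @ bit 7 → (0x5f3d>>7)&0xff = 0xbe
state:1 @ bit 15 → (0x5f3d>>15)&0x1 = 0x0
cnt signed 4b, MSB=0: value = 7

7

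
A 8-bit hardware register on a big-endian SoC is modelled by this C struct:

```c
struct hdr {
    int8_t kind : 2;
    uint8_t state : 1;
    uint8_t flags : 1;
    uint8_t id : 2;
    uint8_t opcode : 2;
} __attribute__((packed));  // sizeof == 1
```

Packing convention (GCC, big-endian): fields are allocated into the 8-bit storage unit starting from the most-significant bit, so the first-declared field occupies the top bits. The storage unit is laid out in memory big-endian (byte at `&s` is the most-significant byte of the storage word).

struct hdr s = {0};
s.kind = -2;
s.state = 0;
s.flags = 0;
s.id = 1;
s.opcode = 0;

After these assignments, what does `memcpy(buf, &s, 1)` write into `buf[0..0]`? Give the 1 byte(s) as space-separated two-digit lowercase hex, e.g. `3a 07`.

84

kind:2 = -2 → 0x2 << 6 → word 0x80
state:1 = 0 → 0x0 << 5 → word 0x80
flags:1 = 0 → 0x0 << 4 → word 0x80
id:2 = 1 → 0x1 << 2 → word 0x84
opcode:2 = 0 → 0x0 << 0 → word 0x84
word = 0x84 → big-endian bytes:
  [0]=0x84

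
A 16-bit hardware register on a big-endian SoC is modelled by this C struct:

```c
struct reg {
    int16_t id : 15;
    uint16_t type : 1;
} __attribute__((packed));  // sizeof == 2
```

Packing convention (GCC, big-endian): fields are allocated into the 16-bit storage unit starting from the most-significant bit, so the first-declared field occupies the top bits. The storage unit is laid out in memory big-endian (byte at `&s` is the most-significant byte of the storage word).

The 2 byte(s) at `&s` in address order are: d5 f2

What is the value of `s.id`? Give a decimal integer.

-5383

[0]=0xd5 [1]=0xf2 (big-endian) → word 0xd5f2
id [1+:15] = (word>>1) & 0x7fff = 27385  ←
type [0+:1] = (word>>0) & 0x1 = 0
id signed 15b, MSB=1: 27385 - 32768 = -5383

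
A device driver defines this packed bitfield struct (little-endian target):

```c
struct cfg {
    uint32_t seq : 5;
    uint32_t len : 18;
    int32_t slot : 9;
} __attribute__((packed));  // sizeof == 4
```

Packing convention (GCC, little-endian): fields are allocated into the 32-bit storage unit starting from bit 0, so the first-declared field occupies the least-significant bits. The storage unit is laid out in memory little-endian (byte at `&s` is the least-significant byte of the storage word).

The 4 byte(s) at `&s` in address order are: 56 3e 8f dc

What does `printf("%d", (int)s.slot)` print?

[0]=0x56 [1]=0x3e [2]=0x8f [3]=0xdc (little-endian) → word 0xdc8f3e56
seq:5 @ bit 0 → (0xdc8f3e56>>0)&0x1f = 0x16
len:18 @ bit 5 → (0xdc8f3e56>>5)&0x3ffff = 0x79f2
slot:9 @ bit 23 → (0xdc8f3e56>>23)&0x1ff = 0x1b9  ←
slot signed 9b, MSB=1: 441 - 512 = -71

-71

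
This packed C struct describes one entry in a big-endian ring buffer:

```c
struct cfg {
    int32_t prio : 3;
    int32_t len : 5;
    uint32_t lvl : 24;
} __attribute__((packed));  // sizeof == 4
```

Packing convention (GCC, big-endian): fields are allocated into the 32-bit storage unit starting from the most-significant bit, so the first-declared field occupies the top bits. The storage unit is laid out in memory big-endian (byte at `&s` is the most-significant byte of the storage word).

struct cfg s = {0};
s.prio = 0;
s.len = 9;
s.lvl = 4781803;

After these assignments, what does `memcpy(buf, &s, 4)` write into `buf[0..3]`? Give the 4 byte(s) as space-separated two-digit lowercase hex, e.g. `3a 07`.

prio:3 = 0 → 0x0 << 29 → word 0x00000000
len:5 = 9 → 0x9 << 24 → word 0x09000000
lvl:24 = 4781803 → 0x48f6eb << 0 → word 0x0948f6eb
word = 0x0948f6eb → big-endian bytes:
  [0]=0x09  [1]=0x48  [2]=0xf6  [3]=0xeb

09 48 f6 eb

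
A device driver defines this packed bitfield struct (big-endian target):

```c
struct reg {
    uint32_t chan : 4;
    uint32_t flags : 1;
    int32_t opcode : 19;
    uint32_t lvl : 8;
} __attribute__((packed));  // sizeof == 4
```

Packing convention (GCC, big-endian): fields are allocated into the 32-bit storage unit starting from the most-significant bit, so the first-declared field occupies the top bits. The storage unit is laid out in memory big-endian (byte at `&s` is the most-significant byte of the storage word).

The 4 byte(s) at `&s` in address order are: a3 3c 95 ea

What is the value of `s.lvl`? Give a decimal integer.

[0]=0xa3 [1]=0x3c [2]=0x95 [3]=0xea (big-endian) → word 0xa33c95ea
chan:4 @ bit 28 → (0xa33c95ea>>28)&0xf = 0xa
flags:1 @ bit 27 → (0xa33c95ea>>27)&0x1 = 0x0
opcode:19 @ bit 8 → (0xa33c95ea>>8)&0x7ffff = 0x33c95
lvl:8 @ bit 0 → (0xa33c95ea>>0)&0xff = 0xea  ←

234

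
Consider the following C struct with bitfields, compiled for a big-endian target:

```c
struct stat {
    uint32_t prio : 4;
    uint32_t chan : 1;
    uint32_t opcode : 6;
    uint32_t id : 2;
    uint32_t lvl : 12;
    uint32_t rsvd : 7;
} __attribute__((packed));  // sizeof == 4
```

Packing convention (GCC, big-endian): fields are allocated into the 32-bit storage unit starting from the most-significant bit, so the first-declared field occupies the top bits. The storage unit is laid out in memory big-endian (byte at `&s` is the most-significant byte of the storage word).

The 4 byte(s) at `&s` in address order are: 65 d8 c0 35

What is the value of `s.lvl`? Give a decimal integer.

[0]=0x65 [1]=0xd8 [2]=0xc0 [3]=0x35 (big-endian) → word 0x65d8c035
prio:4 @ bit 28 → (0x65d8c035>>28)&0xf = 0x6
chan:1 @ bit 27 → (0x65d8c035>>27)&0x1 = 0x0
opcode:6 @ bit 21 → (0x65d8c035>>21)&0x3f = 0x2e
id:2 @ bit 19 → (0x65d8c035>>19)&0x3 = 0x3
lvl:12 @ bit 7 → (0x65d8c035>>7)&0xfff = 0x180  ←
rsvd:7 @ bit 0 → (0x65d8c035>>0)&0x7f = 0x35

384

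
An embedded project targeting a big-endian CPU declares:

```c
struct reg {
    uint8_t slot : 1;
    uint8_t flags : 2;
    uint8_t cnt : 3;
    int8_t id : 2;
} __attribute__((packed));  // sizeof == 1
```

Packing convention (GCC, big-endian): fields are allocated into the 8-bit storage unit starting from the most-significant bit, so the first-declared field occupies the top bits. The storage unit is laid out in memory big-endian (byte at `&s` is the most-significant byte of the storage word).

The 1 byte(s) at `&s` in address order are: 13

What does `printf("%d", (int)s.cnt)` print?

[0]=0x13 (big-endian) → word 0x13
slot:1 @ bit 7 → (0x13>>7)&0x1 = 0x0
flags:2 @ bit 5 → (0x13>>5)&0x3 = 0x0
cnt:3 @ bit 2 → (0x13>>2)&0x7 = 0x4  ←
id:2 @ bit 0 → (0x13>>0)&0x3 = 0x3

4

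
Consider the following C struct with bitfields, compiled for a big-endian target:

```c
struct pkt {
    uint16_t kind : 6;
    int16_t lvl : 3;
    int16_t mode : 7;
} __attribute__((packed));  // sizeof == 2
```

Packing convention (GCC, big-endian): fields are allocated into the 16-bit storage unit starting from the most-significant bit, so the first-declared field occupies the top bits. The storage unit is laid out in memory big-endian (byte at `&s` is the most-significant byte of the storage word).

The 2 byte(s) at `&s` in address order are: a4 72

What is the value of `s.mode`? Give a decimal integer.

[0]=0xa4 [1]=0x72 (big-endian) → word 0xa472
kind [10+:6] = (word>>10) & 0x3f = 41
lvl [7+:3] = (word>>7) & 0x7 = 0
mode [0+:7] = (word>>0) & 0x7f = 114  ←
mode signed 7b, MSB=1: 114 - 128 = -14

-14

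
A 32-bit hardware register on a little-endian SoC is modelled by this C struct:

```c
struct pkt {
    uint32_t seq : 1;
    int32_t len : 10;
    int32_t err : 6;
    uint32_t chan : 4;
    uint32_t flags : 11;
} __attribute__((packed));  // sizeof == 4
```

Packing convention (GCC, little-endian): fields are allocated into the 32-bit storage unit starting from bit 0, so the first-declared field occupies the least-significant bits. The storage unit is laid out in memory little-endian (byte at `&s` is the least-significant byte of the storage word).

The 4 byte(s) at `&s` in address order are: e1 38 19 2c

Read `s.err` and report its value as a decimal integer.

[0]=0xe1 [1]=0x38 [2]=0x19 [3]=0x2c (little-endian) → word 0x2c1938e1
seq:1 @ bit 0 → (0x2c1938e1>>0)&0x1 = 0x1
len:10 @ bit 1 → (0x2c1938e1>>1)&0x3ff = 0x70
err:6 @ bit 11 → (0x2c1938e1>>11)&0x3f = 0x27  ←
chan:4 @ bit 17 → (0x2c1938e1>>17)&0xf = 0xc
flags:11 @ bit 21 → (0x2c1938e1>>21)&0x7ff = 0x160
err signed 6b, MSB=1: 39 - 64 = -25

-25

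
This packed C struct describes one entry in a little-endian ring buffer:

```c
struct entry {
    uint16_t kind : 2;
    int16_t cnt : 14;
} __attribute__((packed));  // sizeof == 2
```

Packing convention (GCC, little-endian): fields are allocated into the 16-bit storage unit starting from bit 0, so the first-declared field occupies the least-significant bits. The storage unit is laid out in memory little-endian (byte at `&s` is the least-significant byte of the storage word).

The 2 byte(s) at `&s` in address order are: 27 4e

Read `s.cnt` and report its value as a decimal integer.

5001

[0]=0x27 [1]=0x4e (little-endian) → word 0x4e27
kind:2 @ bit 0 → (0x4e27>>0)&0x3 = 0x3
cnt:14 @ bit 2 → (0x4e27>>2)&0x3fff = 0x1389  ←
cnt signed 14b, MSB=0: value = 5001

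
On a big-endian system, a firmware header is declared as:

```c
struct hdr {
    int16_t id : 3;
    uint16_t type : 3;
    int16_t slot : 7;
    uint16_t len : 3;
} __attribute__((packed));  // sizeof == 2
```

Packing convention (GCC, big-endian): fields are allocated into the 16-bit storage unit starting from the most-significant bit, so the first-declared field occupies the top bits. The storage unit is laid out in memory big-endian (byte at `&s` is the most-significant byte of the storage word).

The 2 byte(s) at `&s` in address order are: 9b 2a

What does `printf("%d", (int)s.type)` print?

6

[0]=0x9b [1]=0x2a (big-endian) → word 0x9b2a
id:3 @ bit 13 → (0x9b2a>>13)&0x7 = 0x4
type:3 @ bit 10 → (0x9b2a>>10)&0x7 = 0x6  ←
slot:7 @ bit 3 → (0x9b2a>>3)&0x7f = 0x65
len:3 @ bit 0 → (0x9b2a>>0)&0x7 = 0x2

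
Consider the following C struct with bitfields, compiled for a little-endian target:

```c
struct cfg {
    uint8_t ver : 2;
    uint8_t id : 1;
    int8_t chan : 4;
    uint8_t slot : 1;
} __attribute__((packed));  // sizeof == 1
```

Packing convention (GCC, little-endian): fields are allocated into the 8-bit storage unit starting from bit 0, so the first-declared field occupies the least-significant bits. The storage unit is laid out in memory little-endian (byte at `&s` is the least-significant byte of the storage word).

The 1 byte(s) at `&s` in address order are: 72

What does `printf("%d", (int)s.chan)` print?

-2

[0]=0x72 (little-endian) → word 0x72
ver [0+:2] = (word>>0) & 0x3 = 2
id [2+:1] = (word>>2) & 0x1 = 0
chan [3+:4] = (word>>3) & 0xf = 14  ←
slot [7+:1] = (word>>7) & 0x1 = 0
chan signed 4b, MSB=1: 14 - 16 = -2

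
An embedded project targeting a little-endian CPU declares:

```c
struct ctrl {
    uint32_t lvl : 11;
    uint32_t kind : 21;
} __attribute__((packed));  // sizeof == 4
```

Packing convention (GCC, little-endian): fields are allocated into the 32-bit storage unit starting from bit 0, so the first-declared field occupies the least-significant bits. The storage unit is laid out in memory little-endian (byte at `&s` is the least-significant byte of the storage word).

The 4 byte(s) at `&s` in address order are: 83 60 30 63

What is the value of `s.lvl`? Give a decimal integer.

[0]=0x83 [1]=0x60 [2]=0x30 [3]=0x63 (little-endian) → word 0x63306083
lvl [0+:11] = (word>>0) & 0x7ff = 131  ←
kind [11+:21] = (word>>11) & 0x1fffff = 812556

131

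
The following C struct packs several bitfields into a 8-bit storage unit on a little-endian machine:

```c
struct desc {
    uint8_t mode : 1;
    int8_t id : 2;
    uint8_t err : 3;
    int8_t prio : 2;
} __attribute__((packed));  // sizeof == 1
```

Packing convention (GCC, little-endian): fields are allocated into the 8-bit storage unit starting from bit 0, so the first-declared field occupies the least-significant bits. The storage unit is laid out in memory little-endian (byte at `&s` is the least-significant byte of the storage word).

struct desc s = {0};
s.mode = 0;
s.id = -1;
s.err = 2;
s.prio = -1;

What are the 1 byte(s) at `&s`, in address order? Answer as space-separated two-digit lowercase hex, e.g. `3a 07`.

d6

[0+:1] mode=0 & 0x1 = 0x0; word=0x00
[1+:2] id=-1 & 0x3 = 0x3; word=0x06
[3+:3] err=2 & 0x7 = 0x2; word=0x16
[6+:2] prio=-1 & 0x3 = 0x3; word=0xd6
word = 0xd6 → little-endian bytes:
  [0]=0xd6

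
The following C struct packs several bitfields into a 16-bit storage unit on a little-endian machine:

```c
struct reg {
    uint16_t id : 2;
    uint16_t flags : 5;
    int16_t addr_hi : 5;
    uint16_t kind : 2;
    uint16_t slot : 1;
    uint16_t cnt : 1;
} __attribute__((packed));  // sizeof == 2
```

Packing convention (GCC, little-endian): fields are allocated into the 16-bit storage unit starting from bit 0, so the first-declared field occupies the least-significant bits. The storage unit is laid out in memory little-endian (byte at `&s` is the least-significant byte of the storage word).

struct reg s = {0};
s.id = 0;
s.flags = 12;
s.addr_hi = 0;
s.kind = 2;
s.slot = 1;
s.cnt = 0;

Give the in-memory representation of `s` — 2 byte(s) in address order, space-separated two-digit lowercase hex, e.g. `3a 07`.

id:2 = 0 → 0x0 << 0 → word 0x0000
flags:5 = 12 → 0xc << 2 → word 0x0030
addr_hi:5 = 0 → 0x0 << 7 → word 0x0030
kind:2 = 2 → 0x2 << 12 → word 0x2030
slot:1 = 1 → 0x1 << 14 → word 0x6030
cnt:1 = 0 → 0x0 << 15 → word 0x6030
word = 0x6030 → little-endian bytes:
  [0]=0x30  [1]=0x60

30 60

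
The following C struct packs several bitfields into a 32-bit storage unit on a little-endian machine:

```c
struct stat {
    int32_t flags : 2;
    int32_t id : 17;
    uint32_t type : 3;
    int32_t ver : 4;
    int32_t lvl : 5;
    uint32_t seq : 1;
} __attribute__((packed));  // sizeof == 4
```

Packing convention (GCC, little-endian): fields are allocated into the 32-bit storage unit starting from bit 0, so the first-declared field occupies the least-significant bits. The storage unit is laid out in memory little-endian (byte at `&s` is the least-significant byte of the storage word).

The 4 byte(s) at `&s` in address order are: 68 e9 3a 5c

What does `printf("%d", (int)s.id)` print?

[0]=0x68 [1]=0xe9 [2]=0x3a [3]=0x5c (little-endian) → word 0x5c3ae968
flags [0+:2] = (word>>0) & 0x3 = 0
id [2+:17] = (word>>2) & 0x1ffff = 47706  ←
type [19+:3] = (word>>19) & 0x7 = 7
ver [22+:4] = (word>>22) & 0xf = 0
lvl [26+:5] = (word>>26) & 0x1f = 23
seq [31+:1] = (word>>31) & 0x1 = 0
id signed 17b, MSB=0: value = 47706

47706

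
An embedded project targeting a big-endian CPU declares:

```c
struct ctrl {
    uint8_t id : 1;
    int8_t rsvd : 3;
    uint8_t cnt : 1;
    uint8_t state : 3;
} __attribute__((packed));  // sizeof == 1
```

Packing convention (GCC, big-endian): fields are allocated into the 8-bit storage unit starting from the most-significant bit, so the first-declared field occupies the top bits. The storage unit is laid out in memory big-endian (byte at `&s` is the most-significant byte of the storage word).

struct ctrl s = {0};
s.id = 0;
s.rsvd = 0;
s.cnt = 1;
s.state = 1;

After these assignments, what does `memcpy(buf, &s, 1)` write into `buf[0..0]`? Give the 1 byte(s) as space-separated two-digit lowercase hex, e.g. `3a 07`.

[7+:1] id=0 & 0x1 = 0x0; word=0x00
[4+:3] rsvd=0 & 0x7 = 0x0; word=0x00
[3+:1] cnt=1 & 0x1 = 0x1; word=0x08
[0+:3] state=1 & 0x7 = 0x1; word=0x09
word = 0x09 → big-endian bytes:
  [0]=0x09

09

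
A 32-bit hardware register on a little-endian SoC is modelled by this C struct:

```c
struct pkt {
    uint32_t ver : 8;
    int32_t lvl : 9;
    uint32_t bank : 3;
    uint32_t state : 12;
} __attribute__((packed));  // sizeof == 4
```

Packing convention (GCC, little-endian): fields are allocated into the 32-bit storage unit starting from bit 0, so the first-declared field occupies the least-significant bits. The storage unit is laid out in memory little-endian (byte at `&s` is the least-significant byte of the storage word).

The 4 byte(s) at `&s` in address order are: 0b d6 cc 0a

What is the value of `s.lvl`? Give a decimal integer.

214

[0]=0x0b [1]=0xd6 [2]=0xcc [3]=0x0a (little-endian) → word 0x0accd60b
ver:8 @ bit 0 → (0x0accd60b>>0)&0xff = 0xb
lvl:9 @ bit 8 → (0x0accd60b>>8)&0x1ff = 0xd6  ←
bank:3 @ bit 17 → (0x0accd60b>>17)&0x7 = 0x6
state:12 @ bit 20 → (0x0accd60b>>20)&0xfff = 0xac
lvl signed 9b, MSB=0: value = 214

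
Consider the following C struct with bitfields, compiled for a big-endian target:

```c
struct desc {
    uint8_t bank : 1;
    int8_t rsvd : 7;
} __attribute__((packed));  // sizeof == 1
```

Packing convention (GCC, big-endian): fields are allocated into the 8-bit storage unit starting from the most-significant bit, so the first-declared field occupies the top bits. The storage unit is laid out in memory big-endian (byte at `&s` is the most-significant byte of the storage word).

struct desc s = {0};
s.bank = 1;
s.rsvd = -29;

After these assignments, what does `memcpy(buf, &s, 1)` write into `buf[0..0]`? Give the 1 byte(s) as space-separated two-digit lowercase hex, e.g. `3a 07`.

e3

bank (1b) val=1 bits=0x1 at bit 7: 0x80
rsvd (7b) val=-29 bits=0x63 at bit 0: 0xe3
word = 0xe3 → big-endian bytes:
  [0]=0xe3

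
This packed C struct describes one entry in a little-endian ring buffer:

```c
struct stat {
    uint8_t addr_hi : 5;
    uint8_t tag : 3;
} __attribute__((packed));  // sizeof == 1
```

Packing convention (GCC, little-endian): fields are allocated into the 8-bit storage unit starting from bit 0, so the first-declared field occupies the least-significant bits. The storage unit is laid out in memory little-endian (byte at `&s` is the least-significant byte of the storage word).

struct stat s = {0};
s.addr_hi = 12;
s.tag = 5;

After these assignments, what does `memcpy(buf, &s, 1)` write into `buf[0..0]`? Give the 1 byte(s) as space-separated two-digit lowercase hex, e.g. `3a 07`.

[0+:5] addr_hi=12 & 0x1f = 0xc; word=0x0c
[5+:3] tag=5 & 0x7 = 0x5; word=0xac
word = 0xac → little-endian bytes:
  [0]=0xac

ac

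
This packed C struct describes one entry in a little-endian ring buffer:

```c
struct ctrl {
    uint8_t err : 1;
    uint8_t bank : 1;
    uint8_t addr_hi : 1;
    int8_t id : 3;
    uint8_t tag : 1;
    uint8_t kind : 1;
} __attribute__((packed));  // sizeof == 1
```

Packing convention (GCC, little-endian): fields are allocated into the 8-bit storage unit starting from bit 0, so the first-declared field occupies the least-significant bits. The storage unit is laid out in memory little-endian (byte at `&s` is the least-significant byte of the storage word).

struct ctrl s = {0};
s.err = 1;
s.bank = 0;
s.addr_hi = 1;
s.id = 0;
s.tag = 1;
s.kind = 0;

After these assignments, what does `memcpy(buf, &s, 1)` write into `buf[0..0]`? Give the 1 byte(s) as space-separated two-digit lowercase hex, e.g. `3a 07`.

[0+:1] err=1 & 0x1 = 0x1; word=0x01
[1+:1] bank=0 & 0x1 = 0x0; word=0x01
[2+:1] addr_hi=1 & 0x1 = 0x1; word=0x05
[3+:3] id=0 & 0x7 = 0x0; word=0x05
[6+:1] tag=1 & 0x1 = 0x1; word=0x45
[7+:1] kind=0 & 0x1 = 0x0; word=0x45
word = 0x45 → little-endian bytes:
  [0]=0x45

45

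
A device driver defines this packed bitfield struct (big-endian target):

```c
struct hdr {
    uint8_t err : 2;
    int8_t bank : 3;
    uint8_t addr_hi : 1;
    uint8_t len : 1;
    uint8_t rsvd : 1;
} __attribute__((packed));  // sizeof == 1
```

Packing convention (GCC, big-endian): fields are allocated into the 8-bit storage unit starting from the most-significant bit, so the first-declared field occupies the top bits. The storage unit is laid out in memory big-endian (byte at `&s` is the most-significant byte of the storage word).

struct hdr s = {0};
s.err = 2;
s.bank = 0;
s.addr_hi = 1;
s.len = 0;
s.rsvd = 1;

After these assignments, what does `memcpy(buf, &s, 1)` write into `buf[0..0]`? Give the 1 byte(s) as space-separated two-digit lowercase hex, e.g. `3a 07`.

85

[6+:2] err=2 & 0x3 = 0x2; word=0x80
[3+:3] bank=0 & 0x7 = 0x0; word=0x80
[2+:1] addr_hi=1 & 0x1 = 0x1; word=0x84
[1+:1] len=0 & 0x1 = 0x0; word=0x84
[0+:1] rsvd=1 & 0x1 = 0x1; word=0x85
word = 0x85 → big-endian bytes:
  [0]=0x85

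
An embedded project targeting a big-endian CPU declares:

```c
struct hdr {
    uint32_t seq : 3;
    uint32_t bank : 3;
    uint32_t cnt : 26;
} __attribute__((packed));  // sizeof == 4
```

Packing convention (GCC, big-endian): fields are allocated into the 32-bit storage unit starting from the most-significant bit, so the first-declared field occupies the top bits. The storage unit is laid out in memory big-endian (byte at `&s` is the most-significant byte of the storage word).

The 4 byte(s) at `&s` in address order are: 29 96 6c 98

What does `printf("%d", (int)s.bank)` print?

[0]=0x29 [1]=0x96 [2]=0x6c [3]=0x98 (big-endian) → word 0x29966c98
seq:3 @ bit 29 → (0x29966c98>>29)&0x7 = 0x1
bank:3 @ bit 26 → (0x29966c98>>26)&0x7 = 0x2  ←
cnt:26 @ bit 0 → (0x29966c98>>0)&0x3ffffff = 0x1966c98

2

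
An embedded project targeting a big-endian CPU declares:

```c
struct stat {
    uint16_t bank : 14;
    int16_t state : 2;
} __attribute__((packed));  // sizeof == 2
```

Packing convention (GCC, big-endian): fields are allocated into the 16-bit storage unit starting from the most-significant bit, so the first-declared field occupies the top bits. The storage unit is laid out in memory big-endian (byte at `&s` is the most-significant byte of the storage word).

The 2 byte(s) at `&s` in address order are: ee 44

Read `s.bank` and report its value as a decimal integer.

[0]=0xee [1]=0x44 (big-endian) → word 0xee44
bank [2+:14] = (word>>2) & 0x3fff = 15249  ←
state [0+:2] = (word>>0) & 0x3 = 0

15249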